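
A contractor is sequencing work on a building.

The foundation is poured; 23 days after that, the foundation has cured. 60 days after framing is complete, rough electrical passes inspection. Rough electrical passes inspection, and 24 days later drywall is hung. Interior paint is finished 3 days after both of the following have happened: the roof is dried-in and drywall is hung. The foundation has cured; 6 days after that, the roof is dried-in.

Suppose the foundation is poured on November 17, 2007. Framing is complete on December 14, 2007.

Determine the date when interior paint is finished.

The foundation is poured: Nov 17, 2007.
The foundation has cured: Nov 17, 2007 + 23 days = Dec 10, 2007.
The roof is dried-in: Dec 10, 2007 + 6 days = Dec 16, 2007.
Framing is complete: Dec 14, 2007.
Rough electrical passes inspection: Dec 14, 2007 + 60 days = Feb 12, 2008.
Drywall is hung: Feb 12, 2008 + 24 days = Mar 7, 2008.
Both prerequisites met — the roof is dried-in (Dec 16, 2007), drywall is hung (Mar 7, 2008); the later is Mar 7, 2008.
Interior paint is finished: Mar 7, 2008 + 3 days = Mar 10, 2008.

March 10, 2008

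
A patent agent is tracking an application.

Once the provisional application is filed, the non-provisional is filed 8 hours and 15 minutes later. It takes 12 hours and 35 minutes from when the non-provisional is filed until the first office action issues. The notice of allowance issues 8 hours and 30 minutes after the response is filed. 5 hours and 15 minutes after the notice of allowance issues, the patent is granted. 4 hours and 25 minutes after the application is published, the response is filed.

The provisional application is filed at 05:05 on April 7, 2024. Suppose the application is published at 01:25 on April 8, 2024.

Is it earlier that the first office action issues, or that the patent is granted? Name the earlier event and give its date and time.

The provisional application is filed: 05:05 Apr 7, 2024.
The non-provisional is filed: 05:05 Apr 7, 2024 + 8h15m = 13:20 Apr 7, 2024.
The first office action issues: 13:20 Apr 7, 2024 + 12h35m = 01:55 Apr 8, 2024.
The application is published: 01:25 Apr 8, 2024.
The response is filed: 01:25 Apr 8, 2024 + 4h25m = 05:50 Apr 8, 2024.
The notice of allowance issues: 05:50 Apr 8, 2024 + 8h30m = 14:20 Apr 8, 2024.
The patent is granted: 14:20 Apr 8, 2024 + 5h15m = 19:35 Apr 8, 2024.
Comparing: the first office action issues at 01:55 Apr 8, 2024 vs the patent is granted at 19:35 Apr 8, 2024. Earlier: the first office action issues.

The first office action issues — 01:55 on April 8, 2024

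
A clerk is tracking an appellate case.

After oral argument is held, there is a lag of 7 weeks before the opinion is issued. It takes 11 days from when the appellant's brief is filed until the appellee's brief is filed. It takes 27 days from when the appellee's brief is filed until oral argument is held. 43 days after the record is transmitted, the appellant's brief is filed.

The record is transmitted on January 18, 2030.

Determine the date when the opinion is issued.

May 28, 2030

The record is transmitted: Jan 18, 2030.
The appellant's brief is filed: Jan 18, 2030 + 43 days = Mar 2, 2030.
The appellee's brief is filed: Mar 2, 2030 + 11 days = Mar 13, 2030.
Oral argument is held: Mar 13, 2030 + 27 days = Apr 9, 2030.
The opinion is issued: Apr 9, 2030 + 7 weeks = May 28, 2030.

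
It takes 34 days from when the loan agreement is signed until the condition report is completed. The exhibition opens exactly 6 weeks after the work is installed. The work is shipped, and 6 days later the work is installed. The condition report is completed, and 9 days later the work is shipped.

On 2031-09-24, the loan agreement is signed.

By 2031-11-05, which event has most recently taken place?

The loan agreement is signed: Sep 24, 2031.
The condition report is completed: Sep 24, 2031 + 34 days = Oct 28, 2031.
The work is shipped: Oct 28, 2031 + 9 days = Nov 6, 2031.
The work is installed: Nov 6, 2031 + 6 days = Nov 12, 2031.
The exhibition opens: Nov 12, 2031 + 6 weeks = Dec 24, 2031.
Nov 5, 2031 falls between when the condition report is completed (Oct 28, 2031) and when the work is shipped (Nov 6, 2031).

The condition report is completed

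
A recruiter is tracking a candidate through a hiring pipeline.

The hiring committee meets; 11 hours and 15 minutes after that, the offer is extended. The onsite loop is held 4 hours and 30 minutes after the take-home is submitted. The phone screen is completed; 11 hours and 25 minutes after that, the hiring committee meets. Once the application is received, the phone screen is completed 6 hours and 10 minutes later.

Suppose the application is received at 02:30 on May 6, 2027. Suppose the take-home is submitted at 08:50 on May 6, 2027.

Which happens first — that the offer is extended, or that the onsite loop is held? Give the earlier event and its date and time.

The onsite loop is held — 13:20 on May 6, 2027

The application is received: 02:30 May 6, 2027.
The phone screen is completed: 02:30 May 6, 2027 + 6h10m = 08:40 May 6, 2027.
The hiring committee meets: 08:40 May 6, 2027 + 11h25m = 20:05 May 6, 2027.
The offer is extended: 20:05 May 6, 2027 + 11h15m = 07:20 May 7, 2027.
The take-home is submitted: 08:50 May 6, 2027.
The onsite loop is held: 08:50 May 6, 2027 + 4h30m = 13:20 May 6, 2027.
Comparing: the offer is extended at 07:20 May 7, 2027 vs the onsite loop is held at 13:20 May 6, 2027. Earlier: the onsite loop is held.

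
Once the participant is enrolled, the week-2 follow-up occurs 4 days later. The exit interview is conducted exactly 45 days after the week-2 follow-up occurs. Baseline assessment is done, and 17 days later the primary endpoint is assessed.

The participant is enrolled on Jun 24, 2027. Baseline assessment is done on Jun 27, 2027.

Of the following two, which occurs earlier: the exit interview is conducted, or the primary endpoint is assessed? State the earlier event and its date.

The primary endpoint is assessed — Jul 14, 2027

The participant is enrolled: Jun 24, 2027.
The week-2 follow-up occurs: Jun 24, 2027 + 4 days = Jun 28, 2027.
The exit interview is conducted: Jun 28, 2027 + 45 days = Aug 12, 2027.
Baseline assessment is done: Jun 27, 2027.
The primary endpoint is assessed: Jun 27, 2027 + 17 days = Jul 14, 2027.
Comparing: the exit interview is conducted on Aug 12, 2027 vs the primary endpoint is assessed on Jul 14, 2027. Earlier: the primary endpoint is assessed.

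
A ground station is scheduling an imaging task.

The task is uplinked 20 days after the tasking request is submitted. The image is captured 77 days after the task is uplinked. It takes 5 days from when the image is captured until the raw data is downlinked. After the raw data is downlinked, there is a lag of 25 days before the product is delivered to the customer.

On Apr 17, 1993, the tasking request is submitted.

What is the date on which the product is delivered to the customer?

The tasking request is submitted: Apr 17, 1993.
The task is uplinked: Apr 17, 1993 + 20 days = May 7, 1993.
The image is captured: May 7, 1993 + 77 days = Jul 23, 1993.
The raw data is downlinked: Jul 23, 1993 + 5 days = Jul 28, 1993.
The product is delivered to the customer: Jul 28, 1993 + 25 days = Aug 22, 1993.

Aug 22, 1993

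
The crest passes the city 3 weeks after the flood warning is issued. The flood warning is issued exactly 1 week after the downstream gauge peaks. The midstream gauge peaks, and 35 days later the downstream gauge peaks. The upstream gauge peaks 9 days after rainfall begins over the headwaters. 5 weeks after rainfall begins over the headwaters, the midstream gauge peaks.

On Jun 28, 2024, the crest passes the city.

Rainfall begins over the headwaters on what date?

Mar 22, 2024

The crest passes the city: Jun 28, 2024.
The flood warning is issued: Jun 28, 2024 − 3 weeks = Jun 7, 2024.
The downstream gauge peaks: Jun 7, 2024 − 1 week = May 31, 2024.
The midstream gauge peaks: May 31, 2024 − 35 days = Apr 26, 2024.
Rainfall begins over the headwaters: Apr 26, 2024 − 5 weeks = Mar 22, 2024.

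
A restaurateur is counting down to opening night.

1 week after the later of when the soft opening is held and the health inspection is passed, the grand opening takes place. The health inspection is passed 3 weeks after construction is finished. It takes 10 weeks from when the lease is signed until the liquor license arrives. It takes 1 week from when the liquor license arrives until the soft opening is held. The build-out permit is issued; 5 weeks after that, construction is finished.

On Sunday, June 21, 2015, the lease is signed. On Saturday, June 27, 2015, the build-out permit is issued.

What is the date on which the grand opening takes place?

The lease is signed: Jun 21, 2015.
The liquor license arrives: Jun 21, 2015 + 10 weeks = Aug 30, 2015.
The soft opening is held: Aug 30, 2015 + 1 week = Sep 6, 2015.
The build-out permit is issued: Jun 27, 2015.
Construction is finished: Jun 27, 2015 + 5 weeks = Aug 1, 2015.
The health inspection is passed: Aug 1, 2015 + 3 weeks = Aug 22, 2015.
Both prerequisites met — the soft opening is held (Sep 6, 2015), the health inspection is passed (Aug 22, 2015); the later is Sep 6, 2015.
The grand opening takes place: Sep 6, 2015 + 1 week = Sep 13, 2015.

Sunday, September 13, 2015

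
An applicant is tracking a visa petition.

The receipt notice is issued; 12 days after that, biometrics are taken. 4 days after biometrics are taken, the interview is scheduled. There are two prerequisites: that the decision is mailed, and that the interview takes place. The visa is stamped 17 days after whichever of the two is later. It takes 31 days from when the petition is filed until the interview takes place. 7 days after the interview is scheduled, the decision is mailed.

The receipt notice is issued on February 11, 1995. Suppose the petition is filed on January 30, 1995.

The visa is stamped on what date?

March 23, 1995

The receipt notice is issued: Feb 11, 1995.
Biometrics are taken: Feb 11, 1995 + 12 days = Feb 23, 1995.
The interview is scheduled: Feb 23, 1995 + 4 days = Feb 27, 1995.
The decision is mailed: Feb 27, 1995 + 7 days = Mar 6, 1995.
The petition is filed: Jan 30, 1995.
The interview takes place: Jan 30, 1995 + 31 days = Mar 2, 1995.
Both prerequisites met — the decision is mailed (Mar 6, 1995), the interview takes place (Mar 2, 1995); the later is Mar 6, 1995.
The visa is stamped: Mar 6, 1995 + 17 days = Mar 23, 1995.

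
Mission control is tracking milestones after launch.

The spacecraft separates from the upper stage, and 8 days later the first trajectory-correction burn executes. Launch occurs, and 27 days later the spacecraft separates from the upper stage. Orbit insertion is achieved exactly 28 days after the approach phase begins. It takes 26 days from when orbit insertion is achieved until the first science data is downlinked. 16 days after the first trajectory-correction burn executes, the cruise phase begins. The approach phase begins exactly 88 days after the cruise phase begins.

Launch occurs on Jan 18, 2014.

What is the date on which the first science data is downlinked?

Jul 30, 2014

Launch occurs: Jan 18, 2014.
The spacecraft separates from the upper stage: Jan 18, 2014 + 27 days = Feb 14, 2014.
The first trajectory-correction burn executes: Feb 14, 2014 + 8 days = Feb 22, 2014.
The cruise phase begins: Feb 22, 2014 + 16 days = Mar 10, 2014.
The approach phase begins: Mar 10, 2014 + 88 days = Jun 6, 2014.
Orbit insertion is achieved: Jun 6, 2014 + 28 days = Jul 4, 2014.
The first science data is downlinked: Jul 4, 2014 + 26 days = Jul 30, 2014.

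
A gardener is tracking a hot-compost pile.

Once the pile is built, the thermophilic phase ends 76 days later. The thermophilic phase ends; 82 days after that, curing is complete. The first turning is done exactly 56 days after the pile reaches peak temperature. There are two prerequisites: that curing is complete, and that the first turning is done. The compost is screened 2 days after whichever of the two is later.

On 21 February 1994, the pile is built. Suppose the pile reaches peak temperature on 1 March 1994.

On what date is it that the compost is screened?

The pile is built: Feb 21, 1994.
The thermophilic phase ends: Feb 21, 1994 + 76 days = May 8, 1994.
Curing is complete: May 8, 1994 + 82 days = Jul 29, 1994.
The pile reaches peak temperature: Mar 1, 1994.
The first turning is done: Mar 1, 1994 + 56 days = Apr 26, 1994.
Both prerequisites met — curing is complete (Jul 29, 1994), the first turning is done (Apr 26, 1994); the later is Jul 29, 1994.
The compost is screened: Jul 29, 1994 + 2 days = Jul 31, 1994.

31 July 1994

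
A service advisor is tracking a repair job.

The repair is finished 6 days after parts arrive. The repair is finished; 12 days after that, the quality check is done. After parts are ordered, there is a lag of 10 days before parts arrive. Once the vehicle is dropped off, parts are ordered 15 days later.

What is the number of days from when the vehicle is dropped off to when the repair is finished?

31 days

Causal path: the vehicle is dropped off → parts are ordered → parts arrive → the repair is finished.
Total delay along the path: 15 + 10 + 6 = 31 days.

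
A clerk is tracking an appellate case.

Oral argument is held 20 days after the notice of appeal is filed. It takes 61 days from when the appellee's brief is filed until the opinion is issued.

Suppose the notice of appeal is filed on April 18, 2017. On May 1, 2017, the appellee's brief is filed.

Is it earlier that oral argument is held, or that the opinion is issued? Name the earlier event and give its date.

Oral argument is held — May 8, 2017

The notice of appeal is filed: Apr 18, 2017.
Oral argument is held: Apr 18, 2017 + 20 days = May 8, 2017.
The appellee's brief is filed: May 1, 2017.
The opinion is issued: May 1, 2017 + 61 days = Jul 1, 2017.
Comparing: oral argument is held on May 8, 2017 vs the opinion is issued on Jul 1, 2017. Earlier: oral argument is held.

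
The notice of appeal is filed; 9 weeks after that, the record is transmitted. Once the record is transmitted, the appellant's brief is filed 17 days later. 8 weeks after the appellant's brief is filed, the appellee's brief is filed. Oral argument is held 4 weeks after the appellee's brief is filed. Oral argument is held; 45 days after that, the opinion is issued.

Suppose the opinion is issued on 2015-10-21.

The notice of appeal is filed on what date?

The opinion is issued: Oct 21, 2015.
Oral argument is held: Oct 21, 2015 − 45 days = Sep 6, 2015.
The appellee's brief is filed: Sep 6, 2015 − 4 weeks = Aug 9, 2015.
The appellant's brief is filed: Aug 9, 2015 − 8 weeks = Jun 14, 2015.
The record is transmitted: Jun 14, 2015 − 17 days = May 28, 2015.
The notice of appeal is filed: May 28, 2015 − 9 weeks = Mar 26, 2015.

2015-03-26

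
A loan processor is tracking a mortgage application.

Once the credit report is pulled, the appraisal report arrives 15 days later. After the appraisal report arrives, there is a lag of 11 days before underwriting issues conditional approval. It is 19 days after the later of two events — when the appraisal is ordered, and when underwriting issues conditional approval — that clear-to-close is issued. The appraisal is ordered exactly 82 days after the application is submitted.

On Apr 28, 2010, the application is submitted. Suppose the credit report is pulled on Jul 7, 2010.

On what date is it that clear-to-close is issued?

Aug 21, 2010

The application is submitted: Apr 28, 2010.
The appraisal is ordered: Apr 28, 2010 + 82 days = Jul 19, 2010.
The credit report is pulled: Jul 7, 2010.
The appraisal report arrives: Jul 7, 2010 + 15 days = Jul 22, 2010.
Underwriting issues conditional approval: Jul 22, 2010 + 11 days = Aug 2, 2010.
Both prerequisites met — the appraisal is ordered (Jul 19, 2010), underwriting issues conditional approval (Aug 2, 2010); the later is Aug 2, 2010.
Clear-to-close is issued: Aug 2, 2010 + 19 days = Aug 21, 2010.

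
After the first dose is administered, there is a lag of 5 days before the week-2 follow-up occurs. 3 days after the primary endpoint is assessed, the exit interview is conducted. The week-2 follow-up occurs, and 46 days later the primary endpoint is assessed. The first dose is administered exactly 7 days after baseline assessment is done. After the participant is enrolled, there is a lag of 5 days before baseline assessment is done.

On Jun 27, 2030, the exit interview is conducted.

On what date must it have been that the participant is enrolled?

The exit interview is conducted: Jun 27, 2030.
The primary endpoint is assessed: Jun 27, 2030 − 3 days = Jun 24, 2030.
The week-2 follow-up occurs: Jun 24, 2030 − 46 days = May 9, 2030.
The first dose is administered: May 9, 2030 − 5 days = May 4, 2030.
Baseline assessment is done: May 4, 2030 − 7 days = Apr 27, 2030.
The participant is enrolled: Apr 27, 2030 − 5 days = Apr 22, 2030.

Apr 22, 2030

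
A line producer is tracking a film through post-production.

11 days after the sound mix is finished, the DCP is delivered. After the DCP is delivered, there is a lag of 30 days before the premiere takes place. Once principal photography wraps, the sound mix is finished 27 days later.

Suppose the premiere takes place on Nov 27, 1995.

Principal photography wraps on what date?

The premiere takes place: Nov 27, 1995.
The DCP is delivered: Nov 27, 1995 − 30 days = Oct 28, 1995.
The sound mix is finished: Oct 28, 1995 − 11 days = Oct 17, 1995.
Principal photography wraps: Oct 17, 1995 − 27 days = Sep 20, 1995.

Sep 20, 1995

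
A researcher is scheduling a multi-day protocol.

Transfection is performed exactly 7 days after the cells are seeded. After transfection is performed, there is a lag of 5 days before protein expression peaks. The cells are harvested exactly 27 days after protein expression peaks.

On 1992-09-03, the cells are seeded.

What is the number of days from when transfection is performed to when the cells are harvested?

Causal path: transfection is performed → protein expression peaks → the cells are harvested.
Total delay along the path: 5 + 27 = 32 days.

32 days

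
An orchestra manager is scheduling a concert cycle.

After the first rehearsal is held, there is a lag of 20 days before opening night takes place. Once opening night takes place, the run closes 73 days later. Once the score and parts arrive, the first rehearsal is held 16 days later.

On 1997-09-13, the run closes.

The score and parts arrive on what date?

1997-05-27

The run closes: Sep 13, 1997.
Opening night takes place: Sep 13, 1997 − 73 days = Jul 2, 1997.
The first rehearsal is held: Jul 2, 1997 − 20 days = Jun 12, 1997.
The score and parts arrive: Jun 12, 1997 − 16 days = May 27, 1997.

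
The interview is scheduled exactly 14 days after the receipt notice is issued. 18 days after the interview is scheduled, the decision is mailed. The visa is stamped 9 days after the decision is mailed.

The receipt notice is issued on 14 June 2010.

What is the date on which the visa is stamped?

The receipt notice is issued: Jun 14, 2010.
The interview is scheduled: Jun 14, 2010 + 14 days = Jun 28, 2010.
The decision is mailed: Jun 28, 2010 + 18 days = Jul 16, 2010.
The visa is stamped: Jul 16, 2010 + 9 days = Jul 25, 2010.

25 July 2010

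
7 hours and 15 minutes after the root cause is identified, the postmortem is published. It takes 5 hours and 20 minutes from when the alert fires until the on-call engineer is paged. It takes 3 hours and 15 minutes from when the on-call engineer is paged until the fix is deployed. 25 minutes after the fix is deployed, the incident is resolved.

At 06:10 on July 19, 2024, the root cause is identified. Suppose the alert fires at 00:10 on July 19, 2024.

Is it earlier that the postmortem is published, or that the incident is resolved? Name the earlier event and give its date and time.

The incident is resolved — 09:10 on July 19, 2024

The root cause is identified: 06:10 Jul 19, 2024.
The postmortem is published: 06:10 Jul 19, 2024 + 7h15m = 13:25 Jul 19, 2024.
The alert fires: 00:10 Jul 19, 2024.
The on-call engineer is paged: 00:10 Jul 19, 2024 + 5h20m = 05:30 Jul 19, 2024.
The fix is deployed: 05:30 Jul 19, 2024 + 3h15m = 08:45 Jul 19, 2024.
The incident is resolved: 08:45 Jul 19, 2024 + 25m = 09:10 Jul 19, 2024.
Comparing: the postmortem is published at 13:25 Jul 19, 2024 vs the incident is resolved at 09:10 Jul 19, 2024. Earlier: the incident is resolved.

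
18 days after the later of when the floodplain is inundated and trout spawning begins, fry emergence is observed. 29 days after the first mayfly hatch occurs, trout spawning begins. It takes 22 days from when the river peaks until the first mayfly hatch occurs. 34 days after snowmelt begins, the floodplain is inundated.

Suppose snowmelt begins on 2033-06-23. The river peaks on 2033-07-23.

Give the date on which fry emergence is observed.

2033-09-30

Snowmelt begins: Jun 23, 2033.
The floodplain is inundated: Jun 23, 2033 + 34 days = Jul 27, 2033.
The river peaks: Jul 23, 2033.
The first mayfly hatch occurs: Jul 23, 2033 + 22 days = Aug 14, 2033.
Trout spawning begins: Aug 14, 2033 + 29 days = Sep 12, 2033.
Both prerequisites met — the floodplain is inundated (Jul 27, 2033), trout spawning begins (Sep 12, 2033); the later is Sep 12, 2033.
Fry emergence is observed: Sep 12, 2033 + 18 days = Sep 30, 2033.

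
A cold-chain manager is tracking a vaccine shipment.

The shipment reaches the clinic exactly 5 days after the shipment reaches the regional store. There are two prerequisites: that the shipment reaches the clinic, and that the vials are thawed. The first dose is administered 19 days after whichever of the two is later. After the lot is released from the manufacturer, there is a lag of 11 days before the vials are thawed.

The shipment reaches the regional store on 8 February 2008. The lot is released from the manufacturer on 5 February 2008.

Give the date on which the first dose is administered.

6 March 2008

The shipment reaches the regional store: Feb 8, 2008.
The shipment reaches the clinic: Feb 8, 2008 + 5 days = Feb 13, 2008.
The lot is released from the manufacturer: Feb 5, 2008.
The vials are thawed: Feb 5, 2008 + 11 days = Feb 16, 2008.
Both prerequisites met — the shipment reaches the clinic (Feb 13, 2008), the vials are thawed (Feb 16, 2008); the later is Feb 16, 2008.
The first dose is administered: Feb 16, 2008 + 19 days = Mar 6, 2008.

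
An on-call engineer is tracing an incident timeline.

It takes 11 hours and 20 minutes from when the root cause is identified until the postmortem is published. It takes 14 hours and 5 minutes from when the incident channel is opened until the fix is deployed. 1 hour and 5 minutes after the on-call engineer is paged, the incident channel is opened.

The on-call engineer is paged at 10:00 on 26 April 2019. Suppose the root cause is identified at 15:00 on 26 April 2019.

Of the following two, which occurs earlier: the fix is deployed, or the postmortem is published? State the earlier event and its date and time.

The on-call engineer is paged: 10:00 Apr 26, 2019.
The incident channel is opened: 10:00 Apr 26, 2019 + 1h05m = 11:05 Apr 26, 2019.
The fix is deployed: 11:05 Apr 26, 2019 + 14h05m = 01:10 Apr 27, 2019.
The root cause is identified: 15:00 Apr 26, 2019.
The postmortem is published: 15:00 Apr 26, 2019 + 11h20m = 02:20 Apr 27, 2019.
Comparing: the fix is deployed at 01:10 Apr 27, 2019 vs the postmortem is published at 02:20 Apr 27, 2019. Earlier: the fix is deployed.

The fix is deployed — 01:10 on 27 April 2019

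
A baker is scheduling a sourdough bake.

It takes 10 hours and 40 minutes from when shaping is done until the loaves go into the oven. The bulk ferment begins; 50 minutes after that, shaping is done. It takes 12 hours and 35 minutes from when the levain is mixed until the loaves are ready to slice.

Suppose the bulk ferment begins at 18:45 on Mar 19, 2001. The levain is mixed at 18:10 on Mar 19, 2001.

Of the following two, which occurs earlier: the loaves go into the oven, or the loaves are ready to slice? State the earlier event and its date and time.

The loaves go into the oven — 06:15 on Mar 20, 2001

The bulk ferment begins: 18:45 Mar 19, 2001.
Shaping is done: 18:45 Mar 19, 2001 + 50m = 19:35 Mar 19, 2001.
The loaves go into the oven: 19:35 Mar 19, 2001 + 10h40m = 06:15 Mar 20, 2001.
The levain is mixed: 18:10 Mar 19, 2001.
The loaves are ready to slice: 18:10 Mar 19, 2001 + 12h35m = 06:45 Mar 20, 2001.
Comparing: the loaves go into the oven at 06:15 Mar 20, 2001 vs the loaves are ready to slice at 06:45 Mar 20, 2001. Earlier: the loaves go into the oven.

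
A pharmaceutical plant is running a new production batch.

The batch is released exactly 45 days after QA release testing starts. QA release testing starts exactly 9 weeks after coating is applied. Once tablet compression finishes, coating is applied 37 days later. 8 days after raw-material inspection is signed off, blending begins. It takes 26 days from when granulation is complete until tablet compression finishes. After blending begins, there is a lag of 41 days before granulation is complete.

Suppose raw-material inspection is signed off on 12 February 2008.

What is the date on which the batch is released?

Raw-material inspection is signed off: Feb 12, 2008.
Blending begins: Feb 12, 2008 + 8 days = Feb 20, 2008.
Granulation is complete: Feb 20, 2008 + 41 days = Apr 1, 2008.
Tablet compression finishes: Apr 1, 2008 + 26 days = Apr 27, 2008.
Coating is applied: Apr 27, 2008 + 37 days = Jun 3, 2008.
QA release testing starts: Jun 3, 2008 + 9 weeks = Aug 5, 2008.
The batch is released: Aug 5, 2008 + 45 days = Sep 19, 2008.

19 September 2008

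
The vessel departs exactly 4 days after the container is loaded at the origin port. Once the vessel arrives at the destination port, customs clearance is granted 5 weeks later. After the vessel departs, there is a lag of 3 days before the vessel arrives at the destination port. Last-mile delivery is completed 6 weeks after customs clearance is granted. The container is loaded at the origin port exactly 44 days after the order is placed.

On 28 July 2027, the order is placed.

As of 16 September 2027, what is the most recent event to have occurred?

The order is placed: Jul 28, 2027.
The container is loaded at the origin port: Jul 28, 2027 + 44 days = Sep 10, 2027.
The vessel departs: Sep 10, 2027 + 4 days = Sep 14, 2027.
The vessel arrives at the destination port: Sep 14, 2027 + 3 days = Sep 17, 2027.
Customs clearance is granted: Sep 17, 2027 + 5 weeks = Oct 22, 2027.
Last-mile delivery is completed: Oct 22, 2027 + 6 weeks = Dec 3, 2027.
Sep 16, 2027 falls between when the vessel departs (Sep 14, 2027) and when the vessel arrives at the destination port (Sep 17, 2027).

The vessel departs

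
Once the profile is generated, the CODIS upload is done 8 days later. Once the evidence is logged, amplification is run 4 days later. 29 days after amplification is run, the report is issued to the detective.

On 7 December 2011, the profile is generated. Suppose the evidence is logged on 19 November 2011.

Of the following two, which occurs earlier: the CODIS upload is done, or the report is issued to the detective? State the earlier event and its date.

The CODIS upload is done — 15 December 2011

The profile is generated: Dec 7, 2011.
The CODIS upload is done: Dec 7, 2011 + 8 days = Dec 15, 2011.
The evidence is logged: Nov 19, 2011.
Amplification is run: Nov 19, 2011 + 4 days = Nov 23, 2011.
The report is issued to the detective: Nov 23, 2011 + 29 days = Dec 22, 2011.
Comparing: the CODIS upload is done on Dec 15, 2011 vs the report is issued to the detective on Dec 22, 2011. Earlier: the CODIS upload is done.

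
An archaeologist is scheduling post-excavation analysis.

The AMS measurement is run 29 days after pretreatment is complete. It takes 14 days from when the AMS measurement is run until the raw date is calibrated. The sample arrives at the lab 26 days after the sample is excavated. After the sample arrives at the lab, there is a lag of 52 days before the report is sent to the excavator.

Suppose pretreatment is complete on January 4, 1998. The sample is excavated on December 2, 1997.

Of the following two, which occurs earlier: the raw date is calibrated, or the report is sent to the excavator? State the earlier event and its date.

Pretreatment is complete: Jan 4, 1998.
The AMS measurement is run: Jan 4, 1998 + 29 days = Feb 2, 1998.
The raw date is calibrated: Feb 2, 1998 + 14 days = Feb 16, 1998.
The sample is excavated: Dec 2, 1997.
The sample arrives at the lab: Dec 2, 1997 + 26 days = Dec 28, 1997.
The report is sent to the excavator: Dec 28, 1997 + 52 days = Feb 18, 1998.
Comparing: the raw date is calibrated on Feb 16, 1998 vs the report is sent to the excavator on Feb 18, 1998. Earlier: the raw date is calibrated.

The raw date is calibrated — February 16, 1998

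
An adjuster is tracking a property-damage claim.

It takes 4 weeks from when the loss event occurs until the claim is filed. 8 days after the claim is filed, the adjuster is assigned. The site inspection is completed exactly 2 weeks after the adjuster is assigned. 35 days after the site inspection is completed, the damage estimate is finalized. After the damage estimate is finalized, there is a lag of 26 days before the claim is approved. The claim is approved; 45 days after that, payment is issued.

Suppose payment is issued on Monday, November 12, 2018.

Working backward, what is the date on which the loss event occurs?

Saturday, June 9, 2018

Payment is issued: Nov 12, 2018.
The claim is approved: Nov 12, 2018 − 45 days = Sep 28, 2018.
The damage estimate is finalized: Sep 28, 2018 − 26 days = Sep 2, 2018.
The site inspection is completed: Sep 2, 2018 − 35 days = Jul 29, 2018.
The adjuster is assigned: Jul 29, 2018 − 2 weeks = Jul 15, 2018.
The claim is filed: Jul 15, 2018 − 8 days = Jul 7, 2018.
The loss event occurs: Jul 7, 2018 − 4 weeks = Jun 9, 2018.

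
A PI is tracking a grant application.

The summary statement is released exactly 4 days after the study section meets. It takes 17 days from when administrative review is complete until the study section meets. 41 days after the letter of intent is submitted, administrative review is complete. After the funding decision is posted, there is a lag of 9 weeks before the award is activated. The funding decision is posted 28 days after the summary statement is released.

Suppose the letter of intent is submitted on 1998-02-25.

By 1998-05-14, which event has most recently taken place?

The letter of intent is submitted: Feb 25, 1998.
Administrative review is complete: Feb 25, 1998 + 41 days = Apr 7, 1998.
The study section meets: Apr 7, 1998 + 17 days = Apr 24, 1998.
The summary statement is released: Apr 24, 1998 + 4 days = Apr 28, 1998.
The funding decision is posted: Apr 28, 1998 + 28 days = May 26, 1998.
The award is activated: May 26, 1998 + 9 weeks = Jul 28, 1998.
May 14, 1998 falls between when the summary statement is released (Apr 28, 1998) and when the funding decision is posted (May 26, 1998).

The summary statement is released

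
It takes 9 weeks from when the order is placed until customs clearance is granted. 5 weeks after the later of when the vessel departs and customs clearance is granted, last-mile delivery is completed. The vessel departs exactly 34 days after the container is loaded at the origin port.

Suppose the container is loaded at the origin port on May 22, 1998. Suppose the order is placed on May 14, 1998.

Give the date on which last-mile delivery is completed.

August 20, 1998

The container is loaded at the origin port: May 22, 1998.
The vessel departs: May 22, 1998 + 34 days = Jun 25, 1998.
The order is placed: May 14, 1998.
Customs clearance is granted: May 14, 1998 + 9 weeks = Jul 16, 1998.
Both prerequisites met — the vessel departs (Jun 25, 1998), customs clearance is granted (Jul 16, 1998); the later is Jul 16, 1998.
Last-mile delivery is completed: Jul 16, 1998 + 5 weeks = Aug 20, 1998.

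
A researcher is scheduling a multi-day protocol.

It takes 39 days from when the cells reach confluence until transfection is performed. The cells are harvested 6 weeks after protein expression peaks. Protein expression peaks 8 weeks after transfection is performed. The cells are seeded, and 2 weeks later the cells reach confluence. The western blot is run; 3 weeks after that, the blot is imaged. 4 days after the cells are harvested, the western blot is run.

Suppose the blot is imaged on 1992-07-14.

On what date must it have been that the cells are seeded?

1992-01-20

The blot is imaged: Jul 14, 1992.
The western blot is run: Jul 14, 1992 − 3 weeks = Jun 23, 1992.
The cells are harvested: Jun 23, 1992 − 4 days = Jun 19, 1992.
Protein expression peaks: Jun 19, 1992 − 6 weeks = May 8, 1992.
Transfection is performed: May 8, 1992 − 8 weeks = Mar 13, 1992.
The cells reach confluence: Mar 13, 1992 − 39 days = Feb 3, 1992.
The cells are seeded: Feb 3, 1992 − 2 weeks = Jan 20, 1992.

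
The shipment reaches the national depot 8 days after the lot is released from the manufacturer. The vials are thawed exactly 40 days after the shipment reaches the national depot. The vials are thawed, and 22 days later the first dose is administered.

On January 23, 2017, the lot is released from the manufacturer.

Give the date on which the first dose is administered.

April 3, 2017

The lot is released from the manufacturer: Jan 23, 2017.
The shipment reaches the national depot: Jan 23, 2017 + 8 days = Jan 31, 2017.
The vials are thawed: Jan 31, 2017 + 40 days = Mar 12, 2017.
The first dose is administered: Mar 12, 2017 + 22 days = Apr 3, 2017.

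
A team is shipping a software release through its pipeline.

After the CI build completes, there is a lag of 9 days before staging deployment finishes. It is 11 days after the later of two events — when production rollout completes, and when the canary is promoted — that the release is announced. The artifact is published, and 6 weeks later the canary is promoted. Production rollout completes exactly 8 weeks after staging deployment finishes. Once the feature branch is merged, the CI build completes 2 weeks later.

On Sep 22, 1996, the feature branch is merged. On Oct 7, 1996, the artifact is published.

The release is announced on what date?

Dec 21, 1996

The feature branch is merged: Sep 22, 1996.
The CI build completes: Sep 22, 1996 + 2 weeks = Oct 6, 1996.
Staging deployment finishes: Oct 6, 1996 + 9 days = Oct 15, 1996.
Production rollout completes: Oct 15, 1996 + 8 weeks = Dec 10, 1996.
The artifact is published: Oct 7, 1996.
The canary is promoted: Oct 7, 1996 + 6 weeks = Nov 18, 1996.
Both prerequisites met — production rollout completes (Dec 10, 1996), the canary is promoted (Nov 18, 1996); the later is Dec 10, 1996.
The release is announced: Dec 10, 1996 + 11 days = Dec 21, 1996.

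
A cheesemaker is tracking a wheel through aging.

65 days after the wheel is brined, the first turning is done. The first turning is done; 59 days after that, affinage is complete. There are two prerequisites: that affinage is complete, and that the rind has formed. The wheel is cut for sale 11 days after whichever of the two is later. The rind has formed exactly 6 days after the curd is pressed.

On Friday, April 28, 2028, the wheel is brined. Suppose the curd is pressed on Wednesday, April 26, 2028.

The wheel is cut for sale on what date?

The wheel is brined: Apr 28, 2028.
The first turning is done: Apr 28, 2028 + 65 days = Jul 2, 2028.
Affinage is complete: Jul 2, 2028 + 59 days = Aug 30, 2028.
The curd is pressed: Apr 26, 2028.
The rind has formed: Apr 26, 2028 + 6 days = May 2, 2028.
Both prerequisites met — affinage is complete (Aug 30, 2028), the rind has formed (May 2, 2028); the later is Aug 30, 2028.
The wheel is cut for sale: Aug 30, 2028 + 11 days = Sep 10, 2028.

Sunday, September 10, 2028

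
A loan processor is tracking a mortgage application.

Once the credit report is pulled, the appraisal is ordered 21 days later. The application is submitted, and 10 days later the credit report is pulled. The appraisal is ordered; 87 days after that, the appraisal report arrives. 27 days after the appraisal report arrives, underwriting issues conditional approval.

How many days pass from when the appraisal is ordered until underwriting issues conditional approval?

114 days

Causal path: the appraisal is ordered → the appraisal report arrives → underwriting issues conditional approval.
Total delay along the path: 87 + 27 = 114 days.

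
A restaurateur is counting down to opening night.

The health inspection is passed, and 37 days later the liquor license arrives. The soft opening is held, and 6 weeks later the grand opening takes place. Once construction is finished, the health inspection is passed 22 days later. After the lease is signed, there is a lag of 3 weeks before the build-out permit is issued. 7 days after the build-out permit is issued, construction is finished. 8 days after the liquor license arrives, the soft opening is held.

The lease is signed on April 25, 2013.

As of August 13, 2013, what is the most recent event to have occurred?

The lease is signed: Apr 25, 2013.
The build-out permit is issued: Apr 25, 2013 + 3 weeks = May 16, 2013.
Construction is finished: May 16, 2013 + 7 days = May 23, 2013.
The health inspection is passed: May 23, 2013 + 22 days = Jun 14, 2013.
The liquor license arrives: Jun 14, 2013 + 37 days = Jul 21, 2013.
The soft opening is held: Jul 21, 2013 + 8 days = Jul 29, 2013.
The grand opening takes place: Jul 29, 2013 + 6 weeks = Sep 9, 2013.
Aug 13, 2013 falls between when the soft opening is held (Jul 29, 2013) and when the grand opening takes place (Sep 9, 2013).

The soft opening is held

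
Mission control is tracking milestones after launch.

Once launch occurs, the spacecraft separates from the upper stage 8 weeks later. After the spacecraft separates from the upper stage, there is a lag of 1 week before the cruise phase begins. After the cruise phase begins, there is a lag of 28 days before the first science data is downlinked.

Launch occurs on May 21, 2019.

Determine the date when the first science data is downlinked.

Aug 20, 2019

Launch occurs: May 21, 2019.
The spacecraft separates from the upper stage: May 21, 2019 + 8 weeks = Jul 16, 2019.
The cruise phase begins: Jul 16, 2019 + 1 week = Jul 23, 2019.
The first science data is downlinked: Jul 23, 2019 + 28 days = Aug 20, 2019.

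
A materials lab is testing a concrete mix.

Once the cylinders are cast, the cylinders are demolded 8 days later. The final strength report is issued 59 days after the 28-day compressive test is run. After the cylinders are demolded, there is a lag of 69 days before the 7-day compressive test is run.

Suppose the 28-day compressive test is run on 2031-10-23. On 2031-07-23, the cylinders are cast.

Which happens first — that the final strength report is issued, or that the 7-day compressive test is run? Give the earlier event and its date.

The 28-day compressive test is run: Oct 23, 2031.
The final strength report is issued: Oct 23, 2031 + 59 days = Dec 21, 2031.
The cylinders are cast: Jul 23, 2031.
The cylinders are demolded: Jul 23, 2031 + 8 days = Jul 31, 2031.
The 7-day compressive test is run: Jul 31, 2031 + 69 days = Oct 8, 2031.
Comparing: the final strength report is issued on Dec 21, 2031 vs the 7-day compressive test is run on Oct 8, 2031. Earlier: the 7-day compressive test is run.

The 7-day compressive test is run — 2031-10-08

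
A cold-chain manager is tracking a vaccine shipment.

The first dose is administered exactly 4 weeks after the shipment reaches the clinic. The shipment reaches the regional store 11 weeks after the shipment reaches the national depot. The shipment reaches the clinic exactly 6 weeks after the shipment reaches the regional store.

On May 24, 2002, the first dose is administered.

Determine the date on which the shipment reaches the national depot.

The first dose is administered: May 24, 2002.
The shipment reaches the clinic: May 24, 2002 − 4 weeks = Apr 26, 2002.
The shipment reaches the regional store: Apr 26, 2002 − 6 weeks = Mar 15, 2002.
The shipment reaches the national depot: Mar 15, 2002 − 11 weeks = Dec 28, 2001.

December 28, 2001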